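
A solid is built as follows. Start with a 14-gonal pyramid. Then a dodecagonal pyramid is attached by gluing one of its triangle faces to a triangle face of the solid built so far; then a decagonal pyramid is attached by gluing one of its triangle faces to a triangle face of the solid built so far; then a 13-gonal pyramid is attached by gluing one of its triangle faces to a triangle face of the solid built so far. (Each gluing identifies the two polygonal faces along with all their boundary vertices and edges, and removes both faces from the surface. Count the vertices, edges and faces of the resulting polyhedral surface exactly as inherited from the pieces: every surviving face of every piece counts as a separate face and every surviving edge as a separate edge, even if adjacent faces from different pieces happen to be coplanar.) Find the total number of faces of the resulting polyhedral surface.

A 14-gonal pyramid: V=15, E=28, F=15.
Attach a dodecagonal pyramid (V=13, E=24, F=13) along a 3-gon: merge 3 vertices and 3 edges, delete both glued faces → V=25, E=49, F=26.
Attach a decagonal pyramid (V=11, E=20, F=11) along a 3-gon: merge 3 vertices and 3 edges, delete both glued faces → V=33, E=66, F=35.
Attach a 13-gonal pyramid (V=14, E=26, F=14) along a 3-gon: merge 3 vertices and 3 edges, delete both glued faces → V=44, E=89, F=47.
Check: V − E + F = 44 − 89 + 47 = 2.

47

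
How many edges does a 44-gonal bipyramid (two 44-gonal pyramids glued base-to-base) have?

A bipyramid over an n-gon has 2n triangular faces and n + 2 vertices: V = 44 + 2 = 46, E = 3·44 = 132, F = 2·44 = 88.

132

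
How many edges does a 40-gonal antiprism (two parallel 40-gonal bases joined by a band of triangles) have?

160

An antiprism on an n-gon has two n-gon caps and 2n triangles: V = 2·40 = 80, E = 4·40 = 160, F = 2·40 + 2 = 82.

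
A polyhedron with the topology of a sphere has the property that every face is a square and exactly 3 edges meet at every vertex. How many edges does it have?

12

Each face has 4 edges and each edge borders two faces, so 2E = 4F.
Each vertex has degree 3, so 3V = 2E and hence V = 4F/3.
Euler: V − E + F = 2 ⇒ (4F/3) − (4F/2) + F = 2.
Multiply by 6: (8 − 12 + 6)F = 12, i.e. 2F = 12.
So F = 6, E = 4·6/2 = 12, V = 4·6/3 = 8.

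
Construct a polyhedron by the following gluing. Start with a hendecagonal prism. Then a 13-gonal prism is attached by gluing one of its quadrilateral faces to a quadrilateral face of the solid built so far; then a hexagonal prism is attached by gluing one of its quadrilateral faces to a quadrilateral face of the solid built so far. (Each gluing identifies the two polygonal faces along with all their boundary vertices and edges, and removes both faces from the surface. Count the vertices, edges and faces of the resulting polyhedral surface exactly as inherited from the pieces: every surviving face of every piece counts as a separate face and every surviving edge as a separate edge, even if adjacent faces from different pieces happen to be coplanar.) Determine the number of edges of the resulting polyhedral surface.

82

A hendecagonal prism: V=22, E=33, F=13.
Attach a 13-gonal prism (V=26, E=39, F=15) along a 4-gon: merge 4 vertices and 4 edges, delete both glued faces → V=44, E=68, F=26.
Attach a hexagonal prism (V=12, E=18, F=8) along a 4-gon: merge 4 vertices and 4 edges, delete both glued faces → V=52, E=82, F=32.
Check: V − E + F = 52 − 82 + 32 = 2.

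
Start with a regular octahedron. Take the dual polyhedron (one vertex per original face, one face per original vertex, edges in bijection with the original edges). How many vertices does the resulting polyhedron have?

The base solid has V = 6, E = 12, F = 8.
The dual swaps V and F and preserves E: V′ = F = 8, E′ = E = 12, F′ = V = 6.

8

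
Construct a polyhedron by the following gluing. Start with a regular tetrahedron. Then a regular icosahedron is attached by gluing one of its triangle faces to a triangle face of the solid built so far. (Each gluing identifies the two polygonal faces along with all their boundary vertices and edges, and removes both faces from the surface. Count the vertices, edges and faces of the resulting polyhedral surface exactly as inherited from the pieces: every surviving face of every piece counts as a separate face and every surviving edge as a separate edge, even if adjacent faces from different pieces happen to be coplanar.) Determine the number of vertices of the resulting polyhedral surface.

13

A regular tetrahedron: V=4, E=6, F=4.
Attach a regular icosahedron (V=12, E=30, F=20) along a 3-gon: merge 3 vertices and 3 edges, delete both glued faces → V=13, E=33, F=22.
Check: V − E + F = 13 − 33 + 22 = 2.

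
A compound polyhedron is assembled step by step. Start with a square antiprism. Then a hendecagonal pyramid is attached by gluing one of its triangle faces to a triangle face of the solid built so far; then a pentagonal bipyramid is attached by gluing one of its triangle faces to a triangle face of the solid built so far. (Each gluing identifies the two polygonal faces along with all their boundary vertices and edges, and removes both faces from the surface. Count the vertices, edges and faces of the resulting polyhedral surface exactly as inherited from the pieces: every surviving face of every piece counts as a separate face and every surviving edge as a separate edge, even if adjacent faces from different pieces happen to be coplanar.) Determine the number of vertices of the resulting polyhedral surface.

A square antiprism: V=8, E=16, F=10.
Attach a hendecagonal pyramid (V=12, E=22, F=12) along a 3-gon: merge 3 vertices and 3 edges, delete both glued faces → V=17, E=35, F=20.
Attach a pentagonal bipyramid (V=7, E=15, F=10) along a 3-gon: merge 3 vertices and 3 edges, delete both glued faces → V=21, E=47, F=28.
Check: V − E + F = 21 − 47 + 28 = 2.

21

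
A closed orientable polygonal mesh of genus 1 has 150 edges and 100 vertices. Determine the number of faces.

50

For a closed orientable surface of genus 1, χ = 2 − 2·1 = 0.
F = 0 − V + E = 0 − 100 + 150 = 50.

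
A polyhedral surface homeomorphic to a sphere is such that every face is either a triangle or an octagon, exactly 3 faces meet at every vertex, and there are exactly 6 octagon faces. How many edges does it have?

36

Let x be the number of triangles; then F = 6 + x.
Edge–face incidences: 2E = 8·6 + 3·x = 48 + 3x.
Every vertex has degree 3, so 3V = 2E.
Euler: V − E + F = 2 ⇒ (2E)/3 − E + (6 + x) = 2.
Multiply by 6: 2·(2E) − 3·(2E) + 6·(6 + x) = 12, i.e. 36 + 6x − (48 + 3x) = 12.
Collecting terms: 3x − 12 = 12, so 3x = 24, so x = 8.
Then 2E = 48 + 3·8 = 72, so E = 36, V = 2E/3 = 24, F = 6 + 8 = 14.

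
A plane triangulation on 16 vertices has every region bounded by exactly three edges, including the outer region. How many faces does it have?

In a plane triangulation 3F = 2E and V − E + F = 2, so F = 2V − 4 = 2·16 − 4 = 28.

28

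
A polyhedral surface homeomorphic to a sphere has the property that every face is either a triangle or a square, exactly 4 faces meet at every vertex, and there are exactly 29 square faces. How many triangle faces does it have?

8

Let x be the number of triangles; then F = 29 + x.
Edge–face incidences: 2E = 4·29 + 3·x = 116 + 3x.
Every vertex has degree 4, so 4V = 2E.
Euler: V − E + F = 2 ⇒ (2E)/4 − E + (29 + x) = 2.
Multiply by 8: 2·(2E) − 4·(2E) + 8·(29 + x) = 16, i.e. 232 + 8x − 2·(116 + 3x) = 16.
Collecting terms: 2x = 16, so x = 8.
Then 2E = 116 + 3·8 = 140, so E = 70, V = 2E/4 = 35, F = 29 + 8 = 37.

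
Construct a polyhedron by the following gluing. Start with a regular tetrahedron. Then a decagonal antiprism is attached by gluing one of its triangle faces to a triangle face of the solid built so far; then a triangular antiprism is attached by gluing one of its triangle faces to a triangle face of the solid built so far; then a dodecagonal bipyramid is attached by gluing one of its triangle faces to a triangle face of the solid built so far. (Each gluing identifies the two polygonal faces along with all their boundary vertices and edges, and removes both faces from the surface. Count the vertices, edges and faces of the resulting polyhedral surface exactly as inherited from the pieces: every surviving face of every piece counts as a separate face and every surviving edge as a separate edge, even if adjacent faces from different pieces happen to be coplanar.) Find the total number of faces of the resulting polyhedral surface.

52

A regular tetrahedron: V=4, E=6, F=4.
Attach a decagonal antiprism (V=20, E=40, F=22) along a 3-gon: merge 3 vertices and 3 edges, delete both glued faces → V=21, E=43, F=24.
Attach a triangular antiprism (V=6, E=12, F=8) along a 3-gon: merge 3 vertices and 3 edges, delete both glued faces → V=24, E=52, F=30.
Attach a dodecagonal bipyramid (V=14, E=36, F=24) along a 3-gon: merge 3 vertices and 3 edges, delete both glued faces → V=35, E=85, F=52.
Check: V − E + F = 35 − 85 + 52 = 2.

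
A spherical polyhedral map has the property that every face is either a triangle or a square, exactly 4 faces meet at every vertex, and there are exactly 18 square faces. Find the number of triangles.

8

Let x be the number of triangles; then F = 18 + x.
Edge–face incidences: 2E = 4·18 + 3·x = 72 + 3x.
Every vertex has degree 4, so 4V = 2E.
Euler: V − E + F = 2 ⇒ (2E)/4 − E + (18 + x) = 2.
Multiply by 8: 2·(2E) − 4·(2E) + 8·(18 + x) = 16, i.e. 144 + 8x − 2·(72 + 3x) = 16.
Collecting terms: 2x = 16, so x = 8.
Then 2E = 72 + 3·8 = 96, so E = 48, V = 2E/4 = 24, F = 18 + 8 = 26.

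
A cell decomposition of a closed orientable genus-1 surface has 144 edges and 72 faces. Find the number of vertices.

72

For a closed orientable surface of genus 1, χ = 2 − 2·1 = 0.
V = 0 + E − F = 0 + 144 − 72 = 72.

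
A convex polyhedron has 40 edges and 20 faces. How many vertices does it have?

22

Here V − E + F = 2.
V = 2 + E − F = 2 + 40 − 20 = 22.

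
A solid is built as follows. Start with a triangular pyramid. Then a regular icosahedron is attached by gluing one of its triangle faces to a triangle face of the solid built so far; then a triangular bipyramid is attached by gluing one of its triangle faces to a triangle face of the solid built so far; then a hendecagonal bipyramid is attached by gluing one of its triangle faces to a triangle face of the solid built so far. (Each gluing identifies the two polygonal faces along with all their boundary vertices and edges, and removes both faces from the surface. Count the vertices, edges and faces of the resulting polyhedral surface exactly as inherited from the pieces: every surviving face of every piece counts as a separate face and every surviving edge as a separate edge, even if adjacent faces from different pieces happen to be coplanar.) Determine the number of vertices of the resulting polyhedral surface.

A triangular pyramid: V=4, E=6, F=4.
Attach a regular icosahedron (V=12, E=30, F=20) along a 3-gon: merge 3 vertices and 3 edges, delete both glued faces → V=13, E=33, F=22.
Attach a triangular bipyramid (V=5, E=9, F=6) along a 3-gon: merge 3 vertices and 3 edges, delete both glued faces → V=15, E=39, F=26.
Attach a hendecagonal bipyramid (V=13, E=33, F=22) along a 3-gon: merge 3 vertices and 3 edges, delete both glued faces → V=25, E=69, F=46.
Check: V − E + F = 25 − 69 + 46 = 2.

25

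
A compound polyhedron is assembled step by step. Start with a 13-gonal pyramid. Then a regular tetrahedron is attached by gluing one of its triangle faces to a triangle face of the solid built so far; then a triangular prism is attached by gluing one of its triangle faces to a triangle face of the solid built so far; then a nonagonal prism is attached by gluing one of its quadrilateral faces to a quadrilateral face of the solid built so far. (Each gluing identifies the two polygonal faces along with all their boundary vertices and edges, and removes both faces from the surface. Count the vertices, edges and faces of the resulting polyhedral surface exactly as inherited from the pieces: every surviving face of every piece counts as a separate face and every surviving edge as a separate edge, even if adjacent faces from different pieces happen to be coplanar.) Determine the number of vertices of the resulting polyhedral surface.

A 13-gonal pyramid: V=14, E=26, F=14.
Attach a regular tetrahedron (V=4, E=6, F=4) along a 3-gon: merge 3 vertices and 3 edges, delete both glued faces → V=15, E=29, F=16.
Attach a triangular prism (V=6, E=9, F=5) along a 3-gon: merge 3 vertices and 3 edges, delete both glued faces → V=18, E=35, F=19.
Attach a nonagonal prism (V=18, E=27, F=11) along a 4-gon: merge 4 vertices and 4 edges, delete both glued faces → V=32, E=58, F=28.
Check: V − E + F = 32 − 58 + 28 = 2.

32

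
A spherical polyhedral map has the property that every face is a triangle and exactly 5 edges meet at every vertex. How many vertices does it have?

Each face has 3 edges and each edge borders two faces, so 2E = 3F.
Each vertex has degree 5, so 5V = 2E and hence V = 3F/5.
Euler: V − E + F = 2 ⇒ (3F/5) − (3F/2) + F = 2.
Multiply by 10: (6 − 15 + 10)F = 20, i.e. 1F = 20.
So F = 20, E = 3·20/2 = 30, V = 3·20/5 = 12.

12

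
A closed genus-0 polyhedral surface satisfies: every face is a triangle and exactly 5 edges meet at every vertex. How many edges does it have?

Each face has 3 edges and each edge borders two faces, so 2E = 3F.
Each vertex has degree 5, so 5V = 2E and hence V = 3F/5.
Euler: V − E + F = 2 ⇒ (3F/5) − (3F/2) + F = 2.
Multiply by 10: (6 − 15 + 10)F = 20, i.e. 1F = 20.
So F = 20, E = 3·20/2 = 30, V = 3·20/5 = 12.

30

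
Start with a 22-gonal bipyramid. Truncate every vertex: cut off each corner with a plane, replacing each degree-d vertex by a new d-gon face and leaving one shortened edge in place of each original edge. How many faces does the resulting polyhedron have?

68

The base solid has V = 24, E = 66, F = 44.
Truncation replaces each original edge-end by a new vertex, so V′ = 2E = 132.
Each original edge survives, and each old vertex of degree d contributes d new edges; summing degrees gives Σd = 2E, so E′ = E + 2E = 3E = 198.
Each original face survives and each original vertex becomes one new face: F′ = F + V = 68.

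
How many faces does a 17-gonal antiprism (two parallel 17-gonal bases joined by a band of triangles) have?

An antiprism on an n-gon has two n-gon caps and 2n triangles: V = 2·17 = 34, E = 4·17 = 68, F = 2·17 + 2 = 36.

36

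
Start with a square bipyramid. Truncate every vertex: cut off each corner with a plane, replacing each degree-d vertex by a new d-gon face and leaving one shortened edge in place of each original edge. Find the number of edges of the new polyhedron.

36

The base solid has V = 6, E = 12, F = 8.
Truncation replaces each original edge-end by a new vertex, so V′ = 2E = 24.
Each original edge survives, and each old vertex of degree d contributes d new edges; summing degrees gives Σd = 2E, so E′ = E + 2E = 3E = 36.
Each original face survives and each original vertex becomes one new face: F′ = F + V = 14.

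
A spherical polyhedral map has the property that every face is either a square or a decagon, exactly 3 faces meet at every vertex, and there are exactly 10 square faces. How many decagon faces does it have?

Let x be the number of decagons; then F = 10 + x.
Edge–face incidences: 2E = 4·10 + 10·x = 40 + 10x.
Every vertex has degree 3, so 3V = 2E.
Euler: V − E + F = 2 ⇒ (2E)/3 − E + (10 + x) = 2.
Multiply by 6: 2·(2E) − 3·(2E) + 6·(10 + x) = 12, i.e. 60 + 6x − (40 + 10x) = 12.
Collecting terms: −4x + 20 = 12, so −4x = −8, so x = 2.
Then 2E = 40 + 10·2 = 60, so E = 30, V = 2E/3 = 20, F = 10 + 2 = 12.

2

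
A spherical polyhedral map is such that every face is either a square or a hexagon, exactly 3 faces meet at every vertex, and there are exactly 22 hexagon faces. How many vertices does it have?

Let x be the number of squares; then F = 22 + x.
Edge–face incidences: 2E = 6·22 + 4·x = 132 + 4x.
Every vertex has degree 3, so 3V = 2E.
Euler: V − E + F = 2 ⇒ (2E)/3 − E + (22 + x) = 2.
Multiply by 6: 2·(2E) − 3·(2E) + 6·(22 + x) = 12, i.e. 132 + 6x − (132 + 4x) = 12.
Collecting terms: 2x = 12, so x = 6.
Then 2E = 132 + 4·6 = 156, so E = 78, V = 2E/3 = 52, F = 22 + 6 = 28.

52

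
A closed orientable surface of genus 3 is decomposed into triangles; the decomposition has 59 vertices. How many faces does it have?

χ = 2 − 2·3 = -4, and every face is a triangle so 3F = 2E.
V − E + F = -4 with E = 3F/2 gives 59 − (3/2 − 1)·F = -4, so F = 126 and E = 189.

126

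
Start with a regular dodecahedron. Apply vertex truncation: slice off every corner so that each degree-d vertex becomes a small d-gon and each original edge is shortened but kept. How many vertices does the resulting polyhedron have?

The base solid has V = 20, E = 30, F = 12.
Truncation replaces each original edge-end by a new vertex, so V′ = 2E = 60.
Each original edge survives, and each old vertex of degree d contributes d new edges; summing degrees gives Σd = 2E, so E′ = E + 2E = 3E = 90.
Each original face survives and each original vertex becomes one new face: F′ = F + V = 32.

60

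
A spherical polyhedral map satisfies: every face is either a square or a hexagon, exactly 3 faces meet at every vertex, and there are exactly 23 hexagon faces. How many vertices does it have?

54

Let x be the number of squares; then F = 23 + x.
Edge–face incidences: 2E = 6·23 + 4·x = 138 + 4x.
Every vertex has degree 3, so 3V = 2E.
Euler: V − E + F = 2 ⇒ (2E)/3 − E + (23 + x) = 2.
Multiply by 6: 2·(2E) − 3·(2E) + 6·(23 + x) = 12, i.e. 138 + 6x − (138 + 4x) = 12.
Collecting terms: 2x = 12, so x = 6.
Then 2E = 138 + 4·6 = 162, so E = 81, V = 2E/3 = 54, F = 23 + 6 = 29.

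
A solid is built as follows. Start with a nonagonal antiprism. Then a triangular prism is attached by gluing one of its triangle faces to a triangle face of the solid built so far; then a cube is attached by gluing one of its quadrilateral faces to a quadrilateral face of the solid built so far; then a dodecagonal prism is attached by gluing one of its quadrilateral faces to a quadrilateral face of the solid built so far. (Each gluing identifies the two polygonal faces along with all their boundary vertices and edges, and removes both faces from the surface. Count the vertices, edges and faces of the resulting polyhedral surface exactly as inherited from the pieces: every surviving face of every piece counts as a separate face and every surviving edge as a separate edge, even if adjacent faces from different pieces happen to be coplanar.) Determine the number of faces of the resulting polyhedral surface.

39

A nonagonal antiprism: V=18, E=36, F=20.
Attach a triangular prism (V=6, E=9, F=5) along a 3-gon: merge 3 vertices and 3 edges, delete both glued faces → V=21, E=42, F=23.
Attach a cube (V=8, E=12, F=6) along a 4-gon: merge 4 vertices and 4 edges, delete both glued faces → V=25, E=50, F=27.
Attach a dodecagonal prism (V=24, E=36, F=14) along a 4-gon: merge 4 vertices and 4 edges, delete both glued faces → V=45, E=82, F=39.
Check: V − E + F = 45 − 82 + 39 = 2.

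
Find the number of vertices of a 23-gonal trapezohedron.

The n-trapezohedron (dual of the n-antiprism) has V = 2·23 + 2 = 48, E = 4·23 = 92, F = 2·23 = 46.

48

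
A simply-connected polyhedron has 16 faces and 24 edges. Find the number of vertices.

10

Here V − E + F = 2.
V = 2 + E − F = 2 + 24 − 16 = 10.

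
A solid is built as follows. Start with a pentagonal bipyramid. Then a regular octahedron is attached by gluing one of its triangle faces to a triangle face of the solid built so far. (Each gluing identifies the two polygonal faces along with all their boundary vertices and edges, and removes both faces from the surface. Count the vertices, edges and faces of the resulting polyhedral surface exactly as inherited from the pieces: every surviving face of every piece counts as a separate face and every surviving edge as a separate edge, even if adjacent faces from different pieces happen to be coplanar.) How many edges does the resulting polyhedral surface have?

A pentagonal bipyramid: V=7, E=15, F=10.
Attach a regular octahedron (V=6, E=12, F=8) along a 3-gon: merge 3 vertices and 3 edges, delete both glued faces → V=10, E=24, F=16.
Check: V − E + F = 10 − 24 + 16 = 2.

24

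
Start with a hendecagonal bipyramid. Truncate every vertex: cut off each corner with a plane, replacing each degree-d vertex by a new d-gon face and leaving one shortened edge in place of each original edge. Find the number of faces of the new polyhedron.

The base solid has V = 13, E = 33, F = 22.
Truncation replaces each original edge-end by a new vertex, so V′ = 2E = 66.
Each original edge survives, and each old vertex of degree d contributes d new edges; summing degrees gives Σd = 2E, so E′ = E + 2E = 3E = 99.
Each original face survives and each original vertex becomes one new face: F′ = F + V = 35.

35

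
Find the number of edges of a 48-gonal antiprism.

192

An antiprism on an n-gon has two n-gon caps and 2n triangles: V = 2·48 = 96, E = 4·48 = 192, F = 2·48 + 2 = 98.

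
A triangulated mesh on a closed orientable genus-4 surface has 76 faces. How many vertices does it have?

χ = 2 − 2·4 = -6, and every face is a triangle so 3F = 2E.
E = 3·76/2 = 114. Then V = -6 + E − F = -6 + 114 − 76 = 32.

32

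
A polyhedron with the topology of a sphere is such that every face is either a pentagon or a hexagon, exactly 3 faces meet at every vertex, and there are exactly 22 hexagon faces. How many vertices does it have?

64

Let x be the number of pentagons; then F = 22 + x.
Edge–face incidences: 2E = 6·22 + 5·x = 132 + 5x.
Every vertex has degree 3, so 3V = 2E.
Euler: V − E + F = 2 ⇒ (2E)/3 − E + (22 + x) = 2.
Multiply by 6: 2·(2E) − 3·(2E) + 6·(22 + x) = 12, i.e. 132 + 6x − (132 + 5x) = 12.
Collecting terms: x = 12.
Then 2E = 132 + 5·12 = 192, so E = 96, V = 2E/3 = 64, F = 22 + 12 = 34.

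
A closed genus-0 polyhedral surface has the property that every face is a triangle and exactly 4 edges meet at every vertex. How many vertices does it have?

Each face has 3 edges and each edge borders two faces, so 2E = 3F.
Each vertex has degree 4, so 4V = 2E and hence V = 3F/4.
Euler: V − E + F = 2 ⇒ (3F/4) − (3F/2) + F = 2.
Multiply by 8: (6 − 12 + 8)F = 16, i.e. 2F = 16.
So F = 8, E = 3·8/2 = 12, V = 3·8/4 = 6.

6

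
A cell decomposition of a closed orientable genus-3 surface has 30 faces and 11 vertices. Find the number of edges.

For a closed orientable surface of genus 3, χ = 2 − 2·3 = -4.
E = V + F − (-4) = 11 + 30 − (-4) = 45.

45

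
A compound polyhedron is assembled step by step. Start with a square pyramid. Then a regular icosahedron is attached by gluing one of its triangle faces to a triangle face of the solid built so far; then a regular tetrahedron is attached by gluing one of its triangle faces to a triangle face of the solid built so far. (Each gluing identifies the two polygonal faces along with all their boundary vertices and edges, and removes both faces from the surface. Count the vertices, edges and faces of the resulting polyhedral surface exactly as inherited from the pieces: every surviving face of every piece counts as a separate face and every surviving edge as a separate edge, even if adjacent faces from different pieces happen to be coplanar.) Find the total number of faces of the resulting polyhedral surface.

A square pyramid: V=5, E=8, F=5.
Attach a regular icosahedron (V=12, E=30, F=20) along a 3-gon: merge 3 vertices and 3 edges, delete both glued faces → V=14, E=35, F=23.
Attach a regular tetrahedron (V=4, E=6, F=4) along a 3-gon: merge 3 vertices and 3 edges, delete both glued faces → V=15, E=38, F=25.
Check: V − E + F = 15 − 38 + 25 = 2.

25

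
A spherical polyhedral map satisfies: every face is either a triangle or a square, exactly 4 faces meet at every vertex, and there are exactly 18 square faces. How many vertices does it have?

Let x be the number of triangles; then F = 18 + x.
Edge–face incidences: 2E = 4·18 + 3·x = 72 + 3x.
Every vertex has degree 4, so 4V = 2E.
Euler: V − E + F = 2 ⇒ (2E)/4 − E + (18 + x) = 2.
Multiply by 8: 2·(2E) − 4·(2E) + 8·(18 + x) = 16, i.e. 144 + 8x − 2·(72 + 3x) = 16.
Collecting terms: 2x = 16, so x = 8.
Then 2E = 72 + 3·8 = 96, so E = 48, V = 2E/4 = 24, F = 18 + 8 = 26.

24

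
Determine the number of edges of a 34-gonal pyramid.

68

A pyramid on an n-gon base has one n-gon and n triangles: V = 34 + 1 = 35, E = 2·34 = 68, F = 34 + 1 = 35.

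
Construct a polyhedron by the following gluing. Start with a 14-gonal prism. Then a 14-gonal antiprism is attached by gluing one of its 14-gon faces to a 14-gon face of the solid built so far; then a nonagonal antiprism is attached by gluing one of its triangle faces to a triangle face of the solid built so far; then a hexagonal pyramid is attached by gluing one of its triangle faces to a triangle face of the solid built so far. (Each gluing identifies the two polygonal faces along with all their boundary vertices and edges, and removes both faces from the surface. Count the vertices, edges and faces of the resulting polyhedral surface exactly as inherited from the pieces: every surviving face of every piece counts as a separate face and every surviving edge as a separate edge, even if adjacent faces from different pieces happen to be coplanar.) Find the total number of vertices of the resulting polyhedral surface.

61

A 14-gonal prism: V=28, E=42, F=16.
Attach a 14-gonal antiprism (V=28, E=56, F=30) along a 14-gon: merge 14 vertices and 14 edges, delete both glued faces → V=42, E=84, F=44.
Attach a nonagonal antiprism (V=18, E=36, F=20) along a 3-gon: merge 3 vertices and 3 edges, delete both glued faces → V=57, E=117, F=62.
Attach a hexagonal pyramid (V=7, E=12, F=7) along a 3-gon: merge 3 vertices and 3 edges, delete both glued faces → V=61, E=126, F=67.
Check: V − E + F = 61 − 126 + 67 = 2.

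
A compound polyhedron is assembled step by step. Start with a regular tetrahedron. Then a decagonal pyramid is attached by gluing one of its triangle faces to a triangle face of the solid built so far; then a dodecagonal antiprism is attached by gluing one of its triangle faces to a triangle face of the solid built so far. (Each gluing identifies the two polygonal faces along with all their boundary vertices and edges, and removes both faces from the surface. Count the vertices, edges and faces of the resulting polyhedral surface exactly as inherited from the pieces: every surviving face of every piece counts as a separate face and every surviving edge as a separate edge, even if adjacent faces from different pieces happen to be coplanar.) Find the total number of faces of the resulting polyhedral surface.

37

A regular tetrahedron: V=4, E=6, F=4.
Attach a decagonal pyramid (V=11, E=20, F=11) along a 3-gon: merge 3 vertices and 3 edges, delete both glued faces → V=12, E=23, F=13.
Attach a dodecagonal antiprism (V=24, E=48, F=26) along a 3-gon: merge 3 vertices and 3 edges, delete both glued faces → V=33, E=68, F=37.
Check: V − E + F = 33 − 68 + 37 = 2.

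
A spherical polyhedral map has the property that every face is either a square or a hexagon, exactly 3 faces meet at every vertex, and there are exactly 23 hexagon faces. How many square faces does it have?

Let x be the number of squares; then F = 23 + x.
Edge–face incidences: 2E = 6·23 + 4·x = 138 + 4x.
Every vertex has degree 3, so 3V = 2E.
Euler: V − E + F = 2 ⇒ (2E)/3 − E + (23 + x) = 2.
Multiply by 6: 2·(2E) − 3·(2E) + 6·(23 + x) = 12, i.e. 138 + 6x − (138 + 4x) = 12.
Collecting terms: 2x = 12, so x = 6.
Then 2E = 138 + 4·6 = 162, so E = 81, V = 2E/3 = 54, F = 23 + 6 = 29.

6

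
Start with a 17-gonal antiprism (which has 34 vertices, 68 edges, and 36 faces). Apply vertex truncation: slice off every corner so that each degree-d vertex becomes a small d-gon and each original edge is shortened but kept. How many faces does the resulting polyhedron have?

Truncation replaces each original edge-end by a new vertex, so V′ = 2E = 136.
Each original edge survives, and each old vertex of degree d contributes d new edges; summing degrees gives Σd = 2E, so E′ = E + 2E = 3E = 204.
Each original face survives and each original vertex becomes one new face: F′ = F + V = 70.

70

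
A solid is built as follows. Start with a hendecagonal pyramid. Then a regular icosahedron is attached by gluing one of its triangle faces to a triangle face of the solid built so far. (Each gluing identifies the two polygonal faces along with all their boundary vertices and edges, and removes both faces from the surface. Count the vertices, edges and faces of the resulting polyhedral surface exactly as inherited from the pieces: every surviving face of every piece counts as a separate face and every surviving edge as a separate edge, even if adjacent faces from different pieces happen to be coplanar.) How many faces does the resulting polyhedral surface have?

30

A hendecagonal pyramid: V=12, E=22, F=12.
Attach a regular icosahedron (V=12, E=30, F=20) along a 3-gon: merge 3 vertices and 3 edges, delete both glued faces → V=21, E=49, F=30.
Check: V − E + F = 21 − 49 + 30 = 2.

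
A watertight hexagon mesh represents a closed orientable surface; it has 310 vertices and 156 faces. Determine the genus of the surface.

Every face is a hexagon, so 2E = 6·156 = 936, giving E = 468.
χ = V − E + F = 310 − 468 + 156 = -2.
For a closed orientable surface χ = 2 − 2g, so g = (2 − (-2))/2 = 2.

2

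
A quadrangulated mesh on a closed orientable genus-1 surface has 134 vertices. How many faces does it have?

χ = 2 − 2·1 = 0, and every face is a square so 4F = 2E.
V − E + F = 0 with E = 4F/2 gives 134 − (4/2 − 1)·F = 0, so F = 134 and E = 268.

134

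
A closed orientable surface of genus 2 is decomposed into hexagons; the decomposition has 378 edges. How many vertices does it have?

250

χ = 2 − 2·2 = -2, and every face is a hexagon so 6F = 2E.
F = 2E/6 = 126. Then V = -2 + E − F = -2 + 378 − 126 = 250.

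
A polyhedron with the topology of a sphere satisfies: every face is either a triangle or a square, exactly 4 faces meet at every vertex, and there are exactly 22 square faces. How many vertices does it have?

Let x be the number of triangles; then F = 22 + x.
Edge–face incidences: 2E = 4·22 + 3·x = 88 + 3x.
Every vertex has degree 4, so 4V = 2E.
Euler: V − E + F = 2 ⇒ (2E)/4 − E + (22 + x) = 2.
Multiply by 8: 2·(2E) − 4·(2E) + 8·(22 + x) = 16, i.e. 176 + 8x − 2·(88 + 3x) = 16.
Collecting terms: 2x = 16, so x = 8.
Then 2E = 88 + 3·8 = 112, so E = 56, V = 2E/4 = 28, F = 22 + 8 = 30.

28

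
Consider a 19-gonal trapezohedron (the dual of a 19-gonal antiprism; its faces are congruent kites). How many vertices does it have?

The n-trapezohedron (dual of the n-antiprism) has V = 2·19 + 2 = 40, E = 4·19 = 76, F = 2·19 = 38.

40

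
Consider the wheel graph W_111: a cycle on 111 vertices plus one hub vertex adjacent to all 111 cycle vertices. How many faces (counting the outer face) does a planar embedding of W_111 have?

112

W_111 has V = 111 + 1 = 112 vertices and E = 2·111 = 222 edges.
By Euler's formula F = 2 − V + E = 2 − 112 + 222 = 112.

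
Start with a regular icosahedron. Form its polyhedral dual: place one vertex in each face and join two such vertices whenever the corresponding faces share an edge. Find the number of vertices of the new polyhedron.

The base solid has V = 12, E = 30, F = 20.
The dual swaps V and F and preserves E: V′ = F = 20, E′ = E = 30, F′ = V = 12.

20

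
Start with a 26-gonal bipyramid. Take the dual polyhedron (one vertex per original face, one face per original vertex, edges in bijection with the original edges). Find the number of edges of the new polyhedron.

The base solid has V = 28, E = 78, F = 52.
The dual swaps V and F and preserves E: V′ = F = 52, E′ = E = 78, F′ = V = 28.

78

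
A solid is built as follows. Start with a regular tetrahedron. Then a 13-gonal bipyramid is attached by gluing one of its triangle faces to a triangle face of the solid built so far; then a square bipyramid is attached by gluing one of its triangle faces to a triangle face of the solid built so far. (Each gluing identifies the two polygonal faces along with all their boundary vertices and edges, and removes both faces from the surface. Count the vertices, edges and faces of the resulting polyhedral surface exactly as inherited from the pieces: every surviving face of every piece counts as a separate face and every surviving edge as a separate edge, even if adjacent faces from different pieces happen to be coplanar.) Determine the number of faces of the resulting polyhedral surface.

A regular tetrahedron: V=4, E=6, F=4.
Attach a 13-gonal bipyramid (V=15, E=39, F=26) along a 3-gon: merge 3 vertices and 3 edges, delete both glued faces → V=16, E=42, F=28.
Attach a square bipyramid (V=6, E=12, F=8) along a 3-gon: merge 3 vertices and 3 edges, delete both glued faces → V=19, E=51, F=34.
Check: V − E + F = 19 − 51 + 34 = 2.

34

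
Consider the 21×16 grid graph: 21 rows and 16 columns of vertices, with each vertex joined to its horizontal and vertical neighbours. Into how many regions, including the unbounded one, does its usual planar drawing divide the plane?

301

The grid has V = 21·16 = 336 vertices and E = 21·15 + 16·20 = 635 edges.
F = 2 − V + E = 2 − 336 + 635 = 301.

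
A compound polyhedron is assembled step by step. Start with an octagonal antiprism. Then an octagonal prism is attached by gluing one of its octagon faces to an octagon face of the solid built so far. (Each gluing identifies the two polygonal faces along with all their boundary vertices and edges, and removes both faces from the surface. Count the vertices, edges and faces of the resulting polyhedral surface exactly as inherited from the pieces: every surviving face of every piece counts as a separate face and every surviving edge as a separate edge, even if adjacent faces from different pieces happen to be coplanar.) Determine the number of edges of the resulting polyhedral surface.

An octagonal antiprism: V=16, E=32, F=18.
Attach an octagonal prism (V=16, E=24, F=10) along an 8-gon: merge 8 vertices and 8 edges, delete both glued faces → V=24, E=48, F=26.
Check: V − E + F = 24 − 48 + 26 = 2.

48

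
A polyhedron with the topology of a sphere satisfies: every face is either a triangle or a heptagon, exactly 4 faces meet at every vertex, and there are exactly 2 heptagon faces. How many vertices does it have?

Let x be the number of triangles; then F = 2 + x.
Edge–face incidences: 2E = 7·2 + 3·x = 14 + 3x.
Every vertex has degree 4, so 4V = 2E.
Euler: V − E + F = 2 ⇒ (2E)/4 − E + (2 + x) = 2.
Multiply by 8: 2·(2E) − 4·(2E) + 8·(2 + x) = 16, i.e. 16 + 8x − 2·(14 + 3x) = 16.
Collecting terms: 2x − 12 = 16, so 2x = 28, so x = 14.
Then 2E = 14 + 3·14 = 56, so E = 28, V = 2E/4 = 14, F = 2 + 14 = 16.

14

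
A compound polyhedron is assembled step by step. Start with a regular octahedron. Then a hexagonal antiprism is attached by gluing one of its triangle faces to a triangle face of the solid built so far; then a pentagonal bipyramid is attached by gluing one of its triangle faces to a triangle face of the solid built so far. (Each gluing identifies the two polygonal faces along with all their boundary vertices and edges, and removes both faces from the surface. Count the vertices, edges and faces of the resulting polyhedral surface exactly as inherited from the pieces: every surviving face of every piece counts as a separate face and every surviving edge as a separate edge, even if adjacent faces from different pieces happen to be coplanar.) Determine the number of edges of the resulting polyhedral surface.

45

A regular octahedron: V=6, E=12, F=8.
Attach a hexagonal antiprism (V=12, E=24, F=14) along a 3-gon: merge 3 vertices and 3 edges, delete both glued faces → V=15, E=33, F=20.
Attach a pentagonal bipyramid (V=7, E=15, F=10) along a 3-gon: merge 3 vertices and 3 edges, delete both glued faces → V=19, E=45, F=28.
Check: V − E + F = 19 − 45 + 28 = 2.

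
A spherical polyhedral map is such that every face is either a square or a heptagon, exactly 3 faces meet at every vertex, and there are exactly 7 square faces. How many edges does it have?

Let x be the number of heptagons; then F = 7 + x.
Edge–face incidences: 2E = 4·7 + 7·x = 28 + 7x.
Every vertex has degree 3, so 3V = 2E.
Euler: V − E + F = 2 ⇒ (2E)/3 − E + (7 + x) = 2.
Multiply by 6: 2·(2E) − 3·(2E) + 6·(7 + x) = 12, i.e. 42 + 6x − (28 + 7x) = 12.
Collecting terms: −x + 14 = 12, so −x = −2, so x = 2.
Then 2E = 28 + 7·2 = 42, so E = 21, V = 2E/3 = 14, F = 7 + 2 = 9.

21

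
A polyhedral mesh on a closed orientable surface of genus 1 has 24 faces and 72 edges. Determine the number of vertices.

For a closed orientable surface of genus 1, χ = 2 − 2·1 = 0.
V = 0 + E − F = 0 + 72 − 24 = 48.

48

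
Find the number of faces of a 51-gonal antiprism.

104

An antiprism on an n-gon has two n-gon caps and 2n triangles: V = 2·51 = 102, E = 4·51 = 204, F = 2·51 + 2 = 104.
Check: V − E + F = 102 − 204 + 104 = 2.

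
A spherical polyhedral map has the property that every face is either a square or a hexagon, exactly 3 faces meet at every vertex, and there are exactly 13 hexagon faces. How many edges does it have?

Let x be the number of squares; then F = 13 + x.
Edge–face incidences: 2E = 6·13 + 4·x = 78 + 4x.
Every vertex has degree 3, so 3V = 2E.
Euler: V − E + F = 2 ⇒ (2E)/3 − E + (13 + x) = 2.
Multiply by 6: 2·(2E) − 3·(2E) + 6·(13 + x) = 12, i.e. 78 + 6x − (78 + 4x) = 12.
Collecting terms: 2x = 12, so x = 6.
Then 2E = 78 + 4·6 = 102, so E = 51, V = 2E/3 = 34, F = 13 + 6 = 19.

51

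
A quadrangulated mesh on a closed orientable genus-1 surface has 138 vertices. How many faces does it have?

138

χ = 2 − 2·1 = 0, and every face is a square so 4F = 2E.
V − E + F = 0 with E = 4F/2 gives 138 − (4/2 − 1)·F = 0, so F = 138 and E = 276.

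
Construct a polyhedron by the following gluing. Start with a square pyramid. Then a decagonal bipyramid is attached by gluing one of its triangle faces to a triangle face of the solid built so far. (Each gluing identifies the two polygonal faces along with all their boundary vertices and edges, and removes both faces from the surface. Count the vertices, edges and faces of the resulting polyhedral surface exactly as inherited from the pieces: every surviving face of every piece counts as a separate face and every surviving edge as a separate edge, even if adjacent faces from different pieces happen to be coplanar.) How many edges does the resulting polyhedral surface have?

A square pyramid: V=5, E=8, F=5.
Attach a decagonal bipyramid (V=12, E=30, F=20) along a 3-gon: merge 3 vertices and 3 edges, delete both glued faces → V=14, E=35, F=23.
Check: V − E + F = 14 − 35 + 23 = 2.

35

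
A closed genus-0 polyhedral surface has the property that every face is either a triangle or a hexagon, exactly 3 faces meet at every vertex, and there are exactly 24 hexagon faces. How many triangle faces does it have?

4

Let x be the number of triangles; then F = 24 + x.
Edge–face incidences: 2E = 6·24 + 3·x = 144 + 3x.
Every vertex has degree 3, so 3V = 2E.
Euler: V − E + F = 2 ⇒ (2E)/3 − E + (24 + x) = 2.
Multiply by 6: 2·(2E) − 3·(2E) + 6·(24 + x) = 12, i.e. 144 + 6x − (144 + 3x) = 12.
Collecting terms: 3x = 12, so x = 4.
Then 2E = 144 + 3·4 = 156, so E = 78, V = 2E/3 = 52, F = 24 + 4 = 28.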